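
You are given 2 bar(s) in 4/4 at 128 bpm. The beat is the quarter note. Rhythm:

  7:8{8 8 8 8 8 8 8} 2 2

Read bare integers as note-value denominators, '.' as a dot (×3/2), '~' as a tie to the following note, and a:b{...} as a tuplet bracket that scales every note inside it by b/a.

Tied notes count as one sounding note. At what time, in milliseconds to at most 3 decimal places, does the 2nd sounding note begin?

note 2 onset = 4/7b = 267.857ms

1. 0.0ms @ 0 + 267.857ms (4/7)
2. 267.857ms @ 4/7 + 267.857ms (4/7)
3. 535.714ms @ 8/7 + 267.857ms (4/7)
4. 803.571ms @ 12/7 + 267.857ms (4/7)
5. 1071.429ms @ 16/7 + 267.857ms (4/7)
6. 1339.286ms @ 20/7 + 267.857ms (4/7)
7. 1607.143ms @ 24/7 + 267.857ms (4/7)
8. 1875.0ms @ 4 + 937.5ms (2)
9. 2812.5ms @ 6 + 937.5ms (2)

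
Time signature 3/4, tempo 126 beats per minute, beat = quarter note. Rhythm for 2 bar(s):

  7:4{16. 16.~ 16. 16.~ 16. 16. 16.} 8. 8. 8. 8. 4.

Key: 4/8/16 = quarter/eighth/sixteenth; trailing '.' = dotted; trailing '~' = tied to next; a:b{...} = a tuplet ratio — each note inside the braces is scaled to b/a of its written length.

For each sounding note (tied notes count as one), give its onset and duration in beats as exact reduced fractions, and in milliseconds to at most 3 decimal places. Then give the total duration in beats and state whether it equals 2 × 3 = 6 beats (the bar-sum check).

1) 0.0ms=0b +102.041ms=3/14b
2) 102.041ms=3/14b +204.082ms=3/7b
3) 306.122ms=9/14b +204.082ms=3/7b
4) 510.204ms=15/14b +102.041ms=3/14b
5) 612.245ms=9/7b +102.041ms=3/14b
6) 714.286ms=3/2b +357.143ms=3/4b
7) 1071.429ms=9/4b +357.143ms=3/4b
8) 1428.571ms=3b +357.143ms=3/4b
9) 1785.714ms=15/4b +357.143ms=3/4b
10) 2142.857ms=9/2b +714.286ms=3/2b
Σ=6b of 6 (126bpm 3/4) — PASS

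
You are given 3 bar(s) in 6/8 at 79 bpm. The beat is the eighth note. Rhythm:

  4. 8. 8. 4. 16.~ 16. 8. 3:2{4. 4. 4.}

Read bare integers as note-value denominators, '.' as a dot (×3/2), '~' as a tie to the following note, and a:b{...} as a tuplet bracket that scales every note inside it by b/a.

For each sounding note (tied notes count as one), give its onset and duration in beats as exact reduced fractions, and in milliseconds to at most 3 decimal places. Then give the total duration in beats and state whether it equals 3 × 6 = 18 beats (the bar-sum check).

1) 0.0ms=0b +2278.481ms=3b
2) 2278.481ms=3b +1139.241ms=3/2b
3) 3417.722ms=9/2b +1139.241ms=3/2b
4) 4556.962ms=6b +2278.481ms=3b
5) 6835.443ms=9b +1139.241ms=3/2b
6) 7974.684ms=21/2b +1139.241ms=3/2b
7) 9113.924ms=12b +1518.987ms=2b
8) 10632.911ms=14b +1518.987ms=2b
9) 12151.899ms=16b +1518.987ms=2b
Σ=18b of 18 (79bpm 6/8) — PASS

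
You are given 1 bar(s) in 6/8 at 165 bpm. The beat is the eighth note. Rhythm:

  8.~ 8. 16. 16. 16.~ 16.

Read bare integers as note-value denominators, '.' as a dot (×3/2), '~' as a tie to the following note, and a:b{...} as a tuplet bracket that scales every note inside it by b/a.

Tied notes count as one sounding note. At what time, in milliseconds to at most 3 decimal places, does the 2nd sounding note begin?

1. 0.0ms @ 0 + 1090.909ms (3)
2. 1090.909ms @ 3 + 272.727ms (3/4)
3. 1363.636ms @ 15/4 + 272.727ms (3/4)
4. 1636.364ms @ 9/2 + 545.455ms (3/2)

note 2 onset = 3b = 1090.909ms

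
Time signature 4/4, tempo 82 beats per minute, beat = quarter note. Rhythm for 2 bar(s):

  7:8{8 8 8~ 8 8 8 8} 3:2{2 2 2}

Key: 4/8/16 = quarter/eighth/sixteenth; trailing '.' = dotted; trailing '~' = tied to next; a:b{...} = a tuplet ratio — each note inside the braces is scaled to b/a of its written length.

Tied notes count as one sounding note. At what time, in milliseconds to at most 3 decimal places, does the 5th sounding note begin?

1. 0.0ms @ 0 + 418.118ms (4/7)
2. 418.118ms @ 4/7 + 418.118ms (4/7)
3. 836.237ms @ 8/7 + 836.237ms (8/7)
4. 1672.474ms @ 16/7 + 418.118ms (4/7)
5. 2090.592ms @ 20/7 + 418.118ms (4/7)
6. 2508.711ms @ 24/7 + 418.118ms (4/7)
7. 2926.829ms @ 4 + 975.61ms (4/3)
8. 3902.439ms @ 16/3 + 975.61ms (4/3)
9. 4878.049ms @ 20/3 + 975.61ms (4/3)

note 5 onset = 20/7b = 2090.592ms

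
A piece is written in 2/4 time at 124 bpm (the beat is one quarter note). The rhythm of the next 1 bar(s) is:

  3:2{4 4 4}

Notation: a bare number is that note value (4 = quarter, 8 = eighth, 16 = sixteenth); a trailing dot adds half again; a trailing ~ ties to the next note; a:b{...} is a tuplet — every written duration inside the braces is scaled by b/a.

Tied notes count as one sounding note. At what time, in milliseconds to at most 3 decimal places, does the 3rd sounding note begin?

note 3 onset = 4/3b = 645.161ms

1. 0.0ms @ 0 + 322.581ms (2/3)
2. 322.581ms @ 2/3 + 322.581ms (2/3)
3. 645.161ms @ 4/3 + 322.581ms (2/3)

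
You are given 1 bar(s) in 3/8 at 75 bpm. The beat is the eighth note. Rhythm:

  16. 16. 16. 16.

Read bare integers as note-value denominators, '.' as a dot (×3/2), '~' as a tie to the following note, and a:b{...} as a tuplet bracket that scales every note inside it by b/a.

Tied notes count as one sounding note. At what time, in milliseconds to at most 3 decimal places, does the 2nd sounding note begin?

note 2 onset = 3/4b = 600.0ms

1. 0.0ms @ 0 + 600.0ms (3/4)
2. 600.0ms @ 3/4 + 600.0ms (3/4)
3. 1200.0ms @ 3/2 + 600.0ms (3/4)
4. 1800.0ms @ 9/4 + 600.0ms (3/4)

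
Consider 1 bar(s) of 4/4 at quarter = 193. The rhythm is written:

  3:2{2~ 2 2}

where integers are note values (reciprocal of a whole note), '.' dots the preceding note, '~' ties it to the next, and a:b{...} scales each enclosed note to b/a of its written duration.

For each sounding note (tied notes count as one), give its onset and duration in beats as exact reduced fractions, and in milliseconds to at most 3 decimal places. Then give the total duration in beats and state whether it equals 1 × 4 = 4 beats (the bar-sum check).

1) 0.0ms=0b +829.016ms=8/3b
2) 829.016ms=8/3b +414.508ms=4/3b
Σ=4b of 4 (193bpm 4/4) — PASS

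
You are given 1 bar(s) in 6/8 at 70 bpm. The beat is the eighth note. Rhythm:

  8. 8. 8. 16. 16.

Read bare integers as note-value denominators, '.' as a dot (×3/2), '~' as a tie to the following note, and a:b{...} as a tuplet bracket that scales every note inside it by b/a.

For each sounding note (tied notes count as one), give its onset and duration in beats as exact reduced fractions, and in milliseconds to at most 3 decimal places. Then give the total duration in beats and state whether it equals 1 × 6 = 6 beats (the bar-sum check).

1) 0.0ms=0b +1285.714ms=3/2b
2) 1285.714ms=3/2b +1285.714ms=3/2b
3) 2571.429ms=3b +1285.714ms=3/2b
4) 3857.143ms=9/2b +642.857ms=3/4b
5) 4500.0ms=21/4b +642.857ms=3/4b
Σ=6b of 6 (70bpm 6/8) — PASS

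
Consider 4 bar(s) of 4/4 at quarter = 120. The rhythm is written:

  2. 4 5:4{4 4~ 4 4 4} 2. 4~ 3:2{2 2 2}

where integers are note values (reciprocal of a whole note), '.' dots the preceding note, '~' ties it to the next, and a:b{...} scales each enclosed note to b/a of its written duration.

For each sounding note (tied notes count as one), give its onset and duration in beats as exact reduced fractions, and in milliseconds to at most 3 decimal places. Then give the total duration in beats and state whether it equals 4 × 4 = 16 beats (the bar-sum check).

1) 0.0ms=0b +1500.0ms=3b
2) 1500.0ms=3b +500.0ms=1b
3) 2000.0ms=4b +400.0ms=4/5b
4) 2400.0ms=24/5b +800.0ms=8/5b
5) 3200.0ms=32/5b +400.0ms=4/5b
6) 3600.0ms=36/5b +400.0ms=4/5b
7) 4000.0ms=8b +1500.0ms=3b
8) 5500.0ms=11b +1166.667ms=7/3b
9) 6666.667ms=40/3b +666.667ms=4/3b
10) 7333.333ms=44/3b +666.667ms=4/3b
Σ=16b of 16 (120bpm 4/4) — PASS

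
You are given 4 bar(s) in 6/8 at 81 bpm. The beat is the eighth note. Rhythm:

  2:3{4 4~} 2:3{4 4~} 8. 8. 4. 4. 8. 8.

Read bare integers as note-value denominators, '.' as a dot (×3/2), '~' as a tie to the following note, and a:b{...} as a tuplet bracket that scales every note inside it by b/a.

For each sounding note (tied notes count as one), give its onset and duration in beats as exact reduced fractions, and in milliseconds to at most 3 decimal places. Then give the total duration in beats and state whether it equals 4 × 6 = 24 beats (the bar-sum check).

1) 0.0ms=0b +2222.222ms=3b
2) 2222.222ms=3b +4444.444ms=6b
3) 6666.667ms=9b +3333.333ms=9/2b
4) 10000.0ms=27/2b +1111.111ms=3/2b
5) 11111.111ms=15b +2222.222ms=3b
6) 13333.333ms=18b +2222.222ms=3b
7) 15555.556ms=21b +1111.111ms=3/2b
8) 16666.667ms=45/2b +1111.111ms=3/2b
Σ=24b of 24 (81bpm 6/8) — PASS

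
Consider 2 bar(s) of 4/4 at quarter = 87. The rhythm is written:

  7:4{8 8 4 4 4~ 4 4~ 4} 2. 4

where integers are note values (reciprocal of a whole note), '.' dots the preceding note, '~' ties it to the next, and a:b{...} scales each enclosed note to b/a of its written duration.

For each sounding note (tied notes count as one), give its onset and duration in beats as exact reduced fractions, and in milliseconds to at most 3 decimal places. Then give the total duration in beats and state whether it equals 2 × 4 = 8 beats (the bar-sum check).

1) 0.0ms=0b +197.044ms=2/7b
2) 197.044ms=2/7b +197.044ms=2/7b
3) 394.089ms=4/7b +394.089ms=4/7b
4) 788.177ms=8/7b +394.089ms=4/7b
5) 1182.266ms=12/7b +788.177ms=8/7b
6) 1970.443ms=20/7b +788.177ms=8/7b
7) 2758.621ms=4b +2068.966ms=3b
8) 4827.586ms=7b +689.655ms=1b
Σ=8b of 8 (87bpm 4/4) — PASS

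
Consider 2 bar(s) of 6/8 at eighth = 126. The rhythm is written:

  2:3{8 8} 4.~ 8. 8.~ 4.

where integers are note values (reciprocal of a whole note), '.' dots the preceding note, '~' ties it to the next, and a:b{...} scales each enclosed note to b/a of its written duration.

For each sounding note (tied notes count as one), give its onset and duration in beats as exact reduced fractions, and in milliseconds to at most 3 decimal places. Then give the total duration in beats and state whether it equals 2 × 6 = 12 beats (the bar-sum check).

1) 0.0ms=0b +714.286ms=3/2b
2) 714.286ms=3/2b +714.286ms=3/2b
3) 1428.571ms=3b +2142.857ms=9/2b
4) 3571.429ms=15/2b +2142.857ms=9/2b
Σ=12b of 12 (126bpm 6/8) — PASS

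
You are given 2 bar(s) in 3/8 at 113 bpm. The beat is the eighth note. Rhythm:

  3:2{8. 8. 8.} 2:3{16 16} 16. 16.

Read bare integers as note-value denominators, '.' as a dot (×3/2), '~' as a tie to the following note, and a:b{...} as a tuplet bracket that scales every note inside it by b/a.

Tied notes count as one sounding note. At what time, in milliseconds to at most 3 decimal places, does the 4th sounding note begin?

note 4 onset = 3b = 1592.92ms

1. 0.0ms @ 0 + 530.973ms (1)
2. 530.973ms @ 1 + 530.973ms (1)
3. 1061.947ms @ 2 + 530.973ms (1)
4. 1592.92ms @ 3 + 398.23ms (3/4)
5. 1991.15ms @ 15/4 + 398.23ms (3/4)
6. 2389.381ms @ 9/2 + 398.23ms (3/4)
7. 2787.611ms @ 21/4 + 398.23ms (3/4)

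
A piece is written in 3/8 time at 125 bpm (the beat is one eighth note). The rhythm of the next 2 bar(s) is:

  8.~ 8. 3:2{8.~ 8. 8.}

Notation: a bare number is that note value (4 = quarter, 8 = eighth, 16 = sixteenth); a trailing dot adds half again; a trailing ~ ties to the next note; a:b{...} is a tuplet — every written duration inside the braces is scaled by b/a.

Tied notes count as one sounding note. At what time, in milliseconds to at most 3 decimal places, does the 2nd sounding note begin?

1. 0.0ms @ 0 + 1440.0ms (3)
2. 1440.0ms @ 3 + 960.0ms (2)
3. 2400.0ms @ 5 + 480.0ms (1)

note 2 onset = 3b = 1440.0ms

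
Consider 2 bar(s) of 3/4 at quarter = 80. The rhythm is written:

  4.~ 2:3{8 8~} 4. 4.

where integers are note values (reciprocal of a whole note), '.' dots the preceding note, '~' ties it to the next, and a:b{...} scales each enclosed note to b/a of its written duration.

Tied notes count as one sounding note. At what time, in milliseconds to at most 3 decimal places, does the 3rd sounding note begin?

1. 0.0ms @ 0 + 1687.5ms (9/4)
2. 1687.5ms @ 9/4 + 1687.5ms (9/4)
3. 3375.0ms @ 9/2 + 1125.0ms (3/2)

note 3 onset = 9/2b = 3375.0ms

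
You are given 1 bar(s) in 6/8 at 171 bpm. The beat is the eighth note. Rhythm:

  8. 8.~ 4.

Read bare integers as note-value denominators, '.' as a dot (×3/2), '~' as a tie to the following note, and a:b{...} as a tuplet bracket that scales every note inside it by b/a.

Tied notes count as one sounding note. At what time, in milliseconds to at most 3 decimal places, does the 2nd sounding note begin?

note 2 onset = 3/2b = 526.316ms

1. 0.0ms @ 0 + 526.316ms (3/2)
2. 526.316ms @ 3/2 + 1578.947ms (9/2)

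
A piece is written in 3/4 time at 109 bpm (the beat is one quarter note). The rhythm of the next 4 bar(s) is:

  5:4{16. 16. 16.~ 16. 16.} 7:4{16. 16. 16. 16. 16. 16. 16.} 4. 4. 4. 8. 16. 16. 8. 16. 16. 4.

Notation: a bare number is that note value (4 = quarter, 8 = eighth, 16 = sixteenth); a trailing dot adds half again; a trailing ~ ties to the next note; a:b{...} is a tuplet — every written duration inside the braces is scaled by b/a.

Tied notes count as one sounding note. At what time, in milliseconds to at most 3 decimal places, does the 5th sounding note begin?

1. 0.0ms @ 0 + 165.138ms (3/10)
2. 165.138ms @ 3/10 + 165.138ms (3/10)
3. 330.275ms @ 3/5 + 330.275ms (3/5)
4. 660.55ms @ 6/5 + 165.138ms (3/10)
5. 825.688ms @ 3/2 + 117.955ms (3/14)
6. 943.644ms @ 12/7 + 117.955ms (3/14)
7. 1061.599ms @ 27/14 + 117.955ms (3/14)
8. 1179.554ms @ 15/7 + 117.955ms (3/14)
9. 1297.51ms @ 33/14 + 117.955ms (3/14)
10. 1415.465ms @ 18/7 + 117.955ms (3/14)
11. 1533.421ms @ 39/14 + 117.955ms (3/14)
12. 1651.376ms @ 3 + 825.688ms (3/2)
13. 2477.064ms @ 9/2 + 825.688ms (3/2)
14. 3302.752ms @ 6 + 825.688ms (3/2)
15. 4128.44ms @ 15/2 + 412.844ms (3/4)
16. 4541.284ms @ 33/4 + 206.422ms (3/8)
17. 4747.706ms @ 69/8 + 206.422ms (3/8)
18. 4954.128ms @ 9 + 412.844ms (3/4)
19. 5366.972ms @ 39/4 + 206.422ms (3/8)
20. 5573.394ms @ 81/8 + 206.422ms (3/8)
21. 5779.817ms @ 21/2 + 825.688ms (3/2)

note 5 onset = 3/2b = 825.688ms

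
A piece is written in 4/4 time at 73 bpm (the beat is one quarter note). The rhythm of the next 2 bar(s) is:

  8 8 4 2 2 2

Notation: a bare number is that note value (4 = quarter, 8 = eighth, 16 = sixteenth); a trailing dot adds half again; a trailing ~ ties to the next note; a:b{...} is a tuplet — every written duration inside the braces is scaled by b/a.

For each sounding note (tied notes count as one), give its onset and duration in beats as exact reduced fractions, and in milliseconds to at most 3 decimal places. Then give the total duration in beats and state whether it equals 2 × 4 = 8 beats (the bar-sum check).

1) 0.0ms=0b +410.959ms=1/2b
2) 410.959ms=1/2b +410.959ms=1/2b
3) 821.918ms=1b +821.918ms=1b
4) 1643.836ms=2b +1643.836ms=2b
5) 3287.671ms=4b +1643.836ms=2b
6) 4931.507ms=6b +1643.836ms=2b
Σ=8b of 8 (73bpm 4/4) — PASS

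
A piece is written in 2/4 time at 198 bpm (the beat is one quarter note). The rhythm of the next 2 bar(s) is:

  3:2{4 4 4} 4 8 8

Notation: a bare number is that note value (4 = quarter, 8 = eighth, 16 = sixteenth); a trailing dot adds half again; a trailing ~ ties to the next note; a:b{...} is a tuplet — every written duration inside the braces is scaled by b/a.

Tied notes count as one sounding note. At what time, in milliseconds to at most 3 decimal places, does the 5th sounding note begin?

1. 0.0ms @ 0 + 202.02ms (2/3)
2. 202.02ms @ 2/3 + 202.02ms (2/3)
3. 404.04ms @ 4/3 + 202.02ms (2/3)
4. 606.061ms @ 2 + 303.03ms (1)
5. 909.091ms @ 3 + 151.515ms (1/2)
6. 1060.606ms @ 7/2 + 151.515ms (1/2)

note 5 onset = 3b = 909.091ms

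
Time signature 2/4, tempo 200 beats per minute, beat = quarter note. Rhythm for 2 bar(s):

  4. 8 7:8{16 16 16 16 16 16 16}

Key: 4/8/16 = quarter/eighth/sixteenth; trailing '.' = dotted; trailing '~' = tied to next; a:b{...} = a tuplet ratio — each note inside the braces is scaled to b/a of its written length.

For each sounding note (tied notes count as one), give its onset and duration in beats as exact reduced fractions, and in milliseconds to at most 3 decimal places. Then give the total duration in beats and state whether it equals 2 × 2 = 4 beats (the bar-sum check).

1) 0.0ms=0b +450.0ms=3/2b
2) 450.0ms=3/2b +150.0ms=1/2b
3) 600.0ms=2b +85.714ms=2/7b
4) 685.714ms=16/7b +85.714ms=2/7b
5) 771.429ms=18/7b +85.714ms=2/7b
6) 857.143ms=20/7b +85.714ms=2/7b
7) 942.857ms=22/7b +85.714ms=2/7b
8) 1028.571ms=24/7b +85.714ms=2/7b
9) 1114.286ms=26/7b +85.714ms=2/7b
Σ=4b of 4 (200bpm 2/4) — PASS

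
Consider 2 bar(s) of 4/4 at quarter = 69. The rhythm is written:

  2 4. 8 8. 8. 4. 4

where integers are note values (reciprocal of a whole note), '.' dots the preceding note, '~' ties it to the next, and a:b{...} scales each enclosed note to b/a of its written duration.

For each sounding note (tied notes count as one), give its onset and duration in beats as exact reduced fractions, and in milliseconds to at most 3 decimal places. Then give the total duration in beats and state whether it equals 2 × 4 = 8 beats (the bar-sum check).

1) 0.0ms=0b +1739.13ms=2b
2) 1739.13ms=2b +1304.348ms=3/2b
3) 3043.478ms=7/2b +434.783ms=1/2b
4) 3478.261ms=4b +652.174ms=3/4b
5) 4130.435ms=19/4b +652.174ms=3/4b
6) 4782.609ms=11/2b +1304.348ms=3/2b
7) 6086.957ms=7b +869.565ms=1b
Σ=8b of 8 (69bpm 4/4) — PASS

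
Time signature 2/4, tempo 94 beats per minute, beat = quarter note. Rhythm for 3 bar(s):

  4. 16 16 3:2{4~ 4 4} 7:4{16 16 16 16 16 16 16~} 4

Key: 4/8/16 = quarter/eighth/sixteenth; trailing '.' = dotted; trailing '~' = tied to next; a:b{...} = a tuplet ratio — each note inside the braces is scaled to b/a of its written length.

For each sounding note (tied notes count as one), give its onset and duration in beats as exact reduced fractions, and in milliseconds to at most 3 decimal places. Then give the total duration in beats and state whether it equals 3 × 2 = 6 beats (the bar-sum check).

1) 0.0ms=0b +957.447ms=3/2b
2) 957.447ms=3/2b +159.574ms=1/4b
3) 1117.021ms=7/4b +159.574ms=1/4b
4) 1276.596ms=2b +851.064ms=4/3b
5) 2127.66ms=10/3b +425.532ms=2/3b
6) 2553.191ms=4b +91.185ms=1/7b
7) 2644.377ms=29/7b +91.185ms=1/7b
8) 2735.562ms=30/7b +91.185ms=1/7b
9) 2826.748ms=31/7b +91.185ms=1/7b
10) 2917.933ms=32/7b +91.185ms=1/7b
11) 3009.119ms=33/7b +91.185ms=1/7b
12) 3100.304ms=34/7b +729.483ms=8/7b
Σ=6b of 6 (94bpm 2/4) — PASS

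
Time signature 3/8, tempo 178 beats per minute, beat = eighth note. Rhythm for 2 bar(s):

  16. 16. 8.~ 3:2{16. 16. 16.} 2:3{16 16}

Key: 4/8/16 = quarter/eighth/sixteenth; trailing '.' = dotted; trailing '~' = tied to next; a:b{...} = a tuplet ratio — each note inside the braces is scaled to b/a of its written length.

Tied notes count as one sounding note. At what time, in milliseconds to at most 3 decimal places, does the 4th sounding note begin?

1. 0.0ms @ 0 + 252.809ms (3/4)
2. 252.809ms @ 3/4 + 252.809ms (3/4)
3. 505.618ms @ 3/2 + 674.157ms (2)
4. 1179.775ms @ 7/2 + 168.539ms (1/2)
5. 1348.315ms @ 4 + 168.539ms (1/2)
6. 1516.854ms @ 9/2 + 252.809ms (3/4)
7. 1769.663ms @ 21/4 + 252.809ms (3/4)

note 4 onset = 7/2b = 1179.775ms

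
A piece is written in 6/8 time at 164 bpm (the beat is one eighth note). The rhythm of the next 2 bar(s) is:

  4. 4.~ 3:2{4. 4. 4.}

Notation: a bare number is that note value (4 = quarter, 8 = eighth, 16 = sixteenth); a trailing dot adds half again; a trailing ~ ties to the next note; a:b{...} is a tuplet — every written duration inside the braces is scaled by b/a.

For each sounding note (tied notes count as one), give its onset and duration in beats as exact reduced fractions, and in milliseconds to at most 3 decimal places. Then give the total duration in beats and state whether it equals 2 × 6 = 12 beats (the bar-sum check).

1) 0.0ms=0b +1097.561ms=3b
2) 1097.561ms=3b +1829.268ms=5b
3) 2926.829ms=8b +731.707ms=2b
4) 3658.537ms=10b +731.707ms=2b
Σ=12b of 12 (164bpm 6/8) — PASS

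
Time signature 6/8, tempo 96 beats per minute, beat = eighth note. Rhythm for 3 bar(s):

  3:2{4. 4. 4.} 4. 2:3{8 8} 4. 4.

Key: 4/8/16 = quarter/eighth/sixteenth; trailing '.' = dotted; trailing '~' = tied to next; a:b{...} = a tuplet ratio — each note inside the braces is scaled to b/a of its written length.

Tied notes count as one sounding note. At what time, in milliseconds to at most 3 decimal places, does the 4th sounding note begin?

note 4 onset = 6b = 3750.0ms

1. 0.0ms @ 0 + 1250.0ms (2)
2. 1250.0ms @ 2 + 1250.0ms (2)
3. 2500.0ms @ 4 + 1250.0ms (2)
4. 3750.0ms @ 6 + 1875.0ms (3)
5. 5625.0ms @ 9 + 937.5ms (3/2)
6. 6562.5ms @ 21/2 + 937.5ms (3/2)
7. 7500.0ms @ 12 + 1875.0ms (3)
8. 9375.0ms @ 15 + 1875.0ms (3)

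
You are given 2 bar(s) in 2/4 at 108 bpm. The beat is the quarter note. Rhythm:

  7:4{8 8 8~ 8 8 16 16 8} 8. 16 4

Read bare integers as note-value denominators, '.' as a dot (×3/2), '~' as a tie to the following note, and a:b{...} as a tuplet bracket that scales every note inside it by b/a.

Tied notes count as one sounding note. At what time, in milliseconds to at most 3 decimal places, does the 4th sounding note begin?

1. 0.0ms @ 0 + 158.73ms (2/7)
2. 158.73ms @ 2/7 + 158.73ms (2/7)
3. 317.46ms @ 4/7 + 317.46ms (4/7)
4. 634.921ms @ 8/7 + 158.73ms (2/7)
5. 793.651ms @ 10/7 + 79.365ms (1/7)
6. 873.016ms @ 11/7 + 79.365ms (1/7)
7. 952.381ms @ 12/7 + 158.73ms (2/7)
8. 1111.111ms @ 2 + 416.667ms (3/4)
9. 1527.778ms @ 11/4 + 138.889ms (1/4)
10. 1666.667ms @ 3 + 555.556ms (1)

note 4 onset = 8/7b = 634.921ms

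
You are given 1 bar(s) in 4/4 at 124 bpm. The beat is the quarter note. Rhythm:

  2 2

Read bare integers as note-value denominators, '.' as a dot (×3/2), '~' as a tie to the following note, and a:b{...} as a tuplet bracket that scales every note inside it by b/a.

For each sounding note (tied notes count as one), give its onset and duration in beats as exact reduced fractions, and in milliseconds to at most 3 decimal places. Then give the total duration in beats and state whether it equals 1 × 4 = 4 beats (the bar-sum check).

1) 0.0ms=0b +967.742ms=2b
2) 967.742ms=2b +967.742ms=2b
Σ=4b of 4 (124bpm 4/4) — PASS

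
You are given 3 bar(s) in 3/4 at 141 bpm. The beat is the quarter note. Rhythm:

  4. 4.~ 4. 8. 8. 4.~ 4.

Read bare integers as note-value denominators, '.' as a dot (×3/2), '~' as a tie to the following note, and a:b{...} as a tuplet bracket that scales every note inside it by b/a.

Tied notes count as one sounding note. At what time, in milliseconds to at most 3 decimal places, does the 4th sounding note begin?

note 4 onset = 21/4b = 2234.043ms

1. 0.0ms @ 0 + 638.298ms (3/2)
2. 638.298ms @ 3/2 + 1276.596ms (3)
3. 1914.894ms @ 9/2 + 319.149ms (3/4)
4. 2234.043ms @ 21/4 + 319.149ms (3/4)
5. 2553.191ms @ 6 + 1276.596ms (3)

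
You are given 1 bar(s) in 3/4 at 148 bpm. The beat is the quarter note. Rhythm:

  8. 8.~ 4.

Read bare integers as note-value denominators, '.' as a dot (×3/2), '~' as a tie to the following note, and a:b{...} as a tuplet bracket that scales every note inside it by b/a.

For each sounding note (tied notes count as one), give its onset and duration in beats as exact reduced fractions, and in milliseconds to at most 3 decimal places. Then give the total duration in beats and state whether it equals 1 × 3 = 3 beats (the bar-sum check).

1) 0.0ms=0b +304.054ms=3/4b
2) 304.054ms=3/4b +912.162ms=9/4b
Σ=3b of 3 (148bpm 3/4) — PASS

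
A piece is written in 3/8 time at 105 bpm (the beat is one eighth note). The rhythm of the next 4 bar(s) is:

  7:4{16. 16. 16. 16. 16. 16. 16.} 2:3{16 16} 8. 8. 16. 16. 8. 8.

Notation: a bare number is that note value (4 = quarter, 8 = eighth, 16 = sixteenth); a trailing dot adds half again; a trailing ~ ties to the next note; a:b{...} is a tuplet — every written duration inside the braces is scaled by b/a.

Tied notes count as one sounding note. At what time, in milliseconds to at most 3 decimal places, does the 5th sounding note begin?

note 5 onset = 12/7b = 979.592ms

1. 0.0ms @ 0 + 244.898ms (3/7)
2. 244.898ms @ 3/7 + 244.898ms (3/7)
3. 489.796ms @ 6/7 + 244.898ms (3/7)
4. 734.694ms @ 9/7 + 244.898ms (3/7)
5. 979.592ms @ 12/7 + 244.898ms (3/7)
6. 1224.49ms @ 15/7 + 244.898ms (3/7)
7. 1469.388ms @ 18/7 + 244.898ms (3/7)
8. 1714.286ms @ 3 + 428.571ms (3/4)
9. 2142.857ms @ 15/4 + 428.571ms (3/4)
10. 2571.429ms @ 9/2 + 857.143ms (3/2)
11. 3428.571ms @ 6 + 857.143ms (3/2)
12. 4285.714ms @ 15/2 + 428.571ms (3/4)
13. 4714.286ms @ 33/4 + 428.571ms (3/4)
14. 5142.857ms @ 9 + 857.143ms (3/2)
15. 6000.0ms @ 21/2 + 857.143ms (3/2)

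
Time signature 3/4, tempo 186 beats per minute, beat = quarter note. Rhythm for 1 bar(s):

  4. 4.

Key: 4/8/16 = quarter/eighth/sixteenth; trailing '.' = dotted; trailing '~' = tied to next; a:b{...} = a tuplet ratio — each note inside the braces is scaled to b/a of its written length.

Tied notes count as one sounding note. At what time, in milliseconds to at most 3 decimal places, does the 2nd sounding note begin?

1. 0.0ms @ 0 + 483.871ms (3/2)
2. 483.871ms @ 3/2 + 483.871ms (3/2)

note 2 onset = 3/2b = 483.871ms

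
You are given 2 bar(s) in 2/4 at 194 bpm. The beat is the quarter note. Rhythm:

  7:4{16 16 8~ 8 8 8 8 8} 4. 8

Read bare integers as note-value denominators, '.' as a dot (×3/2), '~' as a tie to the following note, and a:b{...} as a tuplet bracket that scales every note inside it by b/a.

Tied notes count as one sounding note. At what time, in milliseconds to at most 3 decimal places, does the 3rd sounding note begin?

1. 0.0ms @ 0 + 44.183ms (1/7)
2. 44.183ms @ 1/7 + 44.183ms (1/7)
3. 88.365ms @ 2/7 + 176.73ms (4/7)
4. 265.096ms @ 6/7 + 88.365ms (2/7)
5. 353.461ms @ 8/7 + 88.365ms (2/7)
6. 441.826ms @ 10/7 + 88.365ms (2/7)
7. 530.191ms @ 12/7 + 88.365ms (2/7)
8. 618.557ms @ 2 + 463.918ms (3/2)
9. 1082.474ms @ 7/2 + 154.639ms (1/2)

note 3 onset = 2/7b = 88.365ms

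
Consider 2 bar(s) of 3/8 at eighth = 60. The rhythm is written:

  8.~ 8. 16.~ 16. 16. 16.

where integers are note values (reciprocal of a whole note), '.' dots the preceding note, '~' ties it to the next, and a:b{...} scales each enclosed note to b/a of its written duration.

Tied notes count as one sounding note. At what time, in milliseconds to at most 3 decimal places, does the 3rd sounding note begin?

note 3 onset = 9/2b = 4500.0ms

1. 0.0ms @ 0 + 3000.0ms (3)
2. 3000.0ms @ 3 + 1500.0ms (3/2)
3. 4500.0ms @ 9/2 + 750.0ms (3/4)
4. 5250.0ms @ 21/4 + 750.0ms (3/4)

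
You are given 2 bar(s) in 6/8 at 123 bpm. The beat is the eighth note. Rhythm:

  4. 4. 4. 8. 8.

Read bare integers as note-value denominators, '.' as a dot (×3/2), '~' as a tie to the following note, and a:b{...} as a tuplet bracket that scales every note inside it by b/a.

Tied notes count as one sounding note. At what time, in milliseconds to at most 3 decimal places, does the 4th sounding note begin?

note 4 onset = 9b = 4390.244ms

1. 0.0ms @ 0 + 1463.415ms (3)
2. 1463.415ms @ 3 + 1463.415ms (3)
3. 2926.829ms @ 6 + 1463.415ms (3)
4. 4390.244ms @ 9 + 731.707ms (3/2)
5. 5121.951ms @ 21/2 + 731.707ms (3/2)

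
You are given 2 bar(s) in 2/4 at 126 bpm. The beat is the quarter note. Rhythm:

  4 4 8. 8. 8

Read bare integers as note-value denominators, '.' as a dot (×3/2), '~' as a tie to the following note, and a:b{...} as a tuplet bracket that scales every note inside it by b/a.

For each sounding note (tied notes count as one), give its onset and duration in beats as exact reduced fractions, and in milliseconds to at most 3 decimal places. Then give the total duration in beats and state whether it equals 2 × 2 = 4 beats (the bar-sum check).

1) 0.0ms=0b +476.19ms=1b
2) 476.19ms=1b +476.19ms=1b
3) 952.381ms=2b +357.143ms=3/4b
4) 1309.524ms=11/4b +357.143ms=3/4b
5) 1666.667ms=7/2b +238.095ms=1/2b
Σ=4b of 4 (126bpm 2/4) — PASS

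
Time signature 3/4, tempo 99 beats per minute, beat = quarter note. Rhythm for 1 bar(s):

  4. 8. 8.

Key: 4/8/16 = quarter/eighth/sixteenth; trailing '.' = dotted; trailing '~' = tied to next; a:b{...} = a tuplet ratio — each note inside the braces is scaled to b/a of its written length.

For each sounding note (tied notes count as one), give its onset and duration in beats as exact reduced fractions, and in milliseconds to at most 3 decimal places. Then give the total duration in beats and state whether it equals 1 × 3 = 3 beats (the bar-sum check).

1) 0.0ms=0b +909.091ms=3/2b
2) 909.091ms=3/2b +454.545ms=3/4b
3) 1363.636ms=9/4b +454.545ms=3/4b
Σ=3b of 3 (99bpm 3/4) — PASS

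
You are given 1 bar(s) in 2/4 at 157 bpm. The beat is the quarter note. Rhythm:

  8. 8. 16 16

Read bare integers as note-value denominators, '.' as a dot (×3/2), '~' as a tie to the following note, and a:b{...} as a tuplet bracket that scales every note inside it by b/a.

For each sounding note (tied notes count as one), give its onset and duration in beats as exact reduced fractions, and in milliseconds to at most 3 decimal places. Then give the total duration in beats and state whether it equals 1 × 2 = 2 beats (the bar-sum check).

1) 0.0ms=0b +286.624ms=3/4b
2) 286.624ms=3/4b +286.624ms=3/4b
3) 573.248ms=3/2b +95.541ms=1/4b
4) 668.79ms=7/4b +95.541ms=1/4b
Σ=2b of 2 (157bpm 2/4) — PASS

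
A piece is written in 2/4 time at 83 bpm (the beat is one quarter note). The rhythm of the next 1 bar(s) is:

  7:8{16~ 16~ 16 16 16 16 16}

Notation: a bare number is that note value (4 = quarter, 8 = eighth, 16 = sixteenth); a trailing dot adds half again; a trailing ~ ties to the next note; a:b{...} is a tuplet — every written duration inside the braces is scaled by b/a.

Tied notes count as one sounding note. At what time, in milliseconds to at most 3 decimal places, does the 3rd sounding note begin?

note 3 onset = 8/7b = 826.162ms

1. 0.0ms @ 0 + 619.621ms (6/7)
2. 619.621ms @ 6/7 + 206.54ms (2/7)
3. 826.162ms @ 8/7 + 206.54ms (2/7)
4. 1032.702ms @ 10/7 + 206.54ms (2/7)
5. 1239.243ms @ 12/7 + 206.54ms (2/7)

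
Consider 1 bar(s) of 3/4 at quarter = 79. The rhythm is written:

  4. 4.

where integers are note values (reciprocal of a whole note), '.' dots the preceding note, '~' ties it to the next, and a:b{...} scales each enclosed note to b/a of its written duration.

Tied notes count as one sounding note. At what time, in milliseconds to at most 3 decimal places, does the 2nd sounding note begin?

note 2 onset = 3/2b = 1139.241ms

1. 0.0ms @ 0 + 1139.241ms (3/2)
2. 1139.241ms @ 3/2 + 1139.241ms (3/2)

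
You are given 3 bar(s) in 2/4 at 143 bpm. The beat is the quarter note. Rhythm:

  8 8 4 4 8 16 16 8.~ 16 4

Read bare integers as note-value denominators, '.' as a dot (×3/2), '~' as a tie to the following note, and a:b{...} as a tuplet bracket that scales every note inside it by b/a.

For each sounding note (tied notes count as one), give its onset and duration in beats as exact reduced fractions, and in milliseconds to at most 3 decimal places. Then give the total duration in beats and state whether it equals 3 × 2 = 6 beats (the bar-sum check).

1) 0.0ms=0b +209.79ms=1/2b
2) 209.79ms=1/2b +209.79ms=1/2b
3) 419.58ms=1b +419.58ms=1b
4) 839.161ms=2b +419.58ms=1b
5) 1258.741ms=3b +209.79ms=1/2b
6) 1468.531ms=7/2b +104.895ms=1/4b
7) 1573.427ms=15/4b +104.895ms=1/4b
8) 1678.322ms=4b +419.58ms=1b
9) 2097.902ms=5b +419.58ms=1b
Σ=6b of 6 (143bpm 2/4) — PASS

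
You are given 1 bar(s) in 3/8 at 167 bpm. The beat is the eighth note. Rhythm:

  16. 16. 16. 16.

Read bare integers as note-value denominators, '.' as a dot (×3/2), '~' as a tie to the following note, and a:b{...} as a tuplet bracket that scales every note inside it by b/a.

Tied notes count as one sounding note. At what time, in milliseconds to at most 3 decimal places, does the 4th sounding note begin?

1. 0.0ms @ 0 + 269.461ms (3/4)
2. 269.461ms @ 3/4 + 269.461ms (3/4)
3. 538.922ms @ 3/2 + 269.461ms (3/4)
4. 808.383ms @ 9/4 + 269.461ms (3/4)

note 4 onset = 9/4b = 808.383ms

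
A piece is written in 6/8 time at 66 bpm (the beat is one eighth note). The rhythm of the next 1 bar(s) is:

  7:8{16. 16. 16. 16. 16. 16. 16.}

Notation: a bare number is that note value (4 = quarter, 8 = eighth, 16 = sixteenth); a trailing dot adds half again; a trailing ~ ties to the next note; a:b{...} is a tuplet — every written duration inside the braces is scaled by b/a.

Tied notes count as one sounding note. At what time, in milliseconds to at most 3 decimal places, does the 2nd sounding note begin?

1. 0.0ms @ 0 + 779.221ms (6/7)
2. 779.221ms @ 6/7 + 779.221ms (6/7)
3. 1558.442ms @ 12/7 + 779.221ms (6/7)
4. 2337.662ms @ 18/7 + 779.221ms (6/7)
5. 3116.883ms @ 24/7 + 779.221ms (6/7)
6. 3896.104ms @ 30/7 + 779.221ms (6/7)
7. 4675.325ms @ 36/7 + 779.221ms (6/7)

note 2 onset = 6/7b = 779.221ms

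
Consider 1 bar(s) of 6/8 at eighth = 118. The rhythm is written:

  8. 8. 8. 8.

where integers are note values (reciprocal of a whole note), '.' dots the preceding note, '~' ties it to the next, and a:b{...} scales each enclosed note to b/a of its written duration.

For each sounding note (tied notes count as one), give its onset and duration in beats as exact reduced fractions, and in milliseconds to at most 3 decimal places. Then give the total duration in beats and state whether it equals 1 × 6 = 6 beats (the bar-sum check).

1) 0.0ms=0b +762.712ms=3/2b
2) 762.712ms=3/2b +762.712ms=3/2b
3) 1525.424ms=3b +762.712ms=3/2b
4) 2288.136ms=9/2b +762.712ms=3/2b
Σ=6b of 6 (118bpm 6/8) — PASS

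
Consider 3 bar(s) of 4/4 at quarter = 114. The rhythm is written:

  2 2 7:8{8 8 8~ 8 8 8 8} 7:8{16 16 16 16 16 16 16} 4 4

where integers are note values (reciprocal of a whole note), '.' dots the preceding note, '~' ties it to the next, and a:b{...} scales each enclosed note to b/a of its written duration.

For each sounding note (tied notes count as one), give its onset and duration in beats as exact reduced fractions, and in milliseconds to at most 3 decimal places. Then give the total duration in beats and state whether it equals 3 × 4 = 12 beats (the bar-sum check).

1) 0.0ms=0b +1052.632ms=2b
2) 1052.632ms=2b +1052.632ms=2b
3) 2105.263ms=4b +300.752ms=4/7b
4) 2406.015ms=32/7b +300.752ms=4/7b
5) 2706.767ms=36/7b +601.504ms=8/7b
6) 3308.271ms=44/7b +300.752ms=4/7b
7) 3609.023ms=48/7b +300.752ms=4/7b
8) 3909.774ms=52/7b +300.752ms=4/7b
9) 4210.526ms=8b +150.376ms=2/7b
10) 4360.902ms=58/7b +150.376ms=2/7b
11) 4511.278ms=60/7b +150.376ms=2/7b
12) 4661.654ms=62/7b +150.376ms=2/7b
13) 4812.03ms=64/7b +150.376ms=2/7b
14) 4962.406ms=66/7b +150.376ms=2/7b
15) 5112.782ms=68/7b +150.376ms=2/7b
16) 5263.158ms=10b +526.316ms=1b
17) 5789.474ms=11b +526.316ms=1b
Σ=12b of 12 (114bpm 4/4) — PASS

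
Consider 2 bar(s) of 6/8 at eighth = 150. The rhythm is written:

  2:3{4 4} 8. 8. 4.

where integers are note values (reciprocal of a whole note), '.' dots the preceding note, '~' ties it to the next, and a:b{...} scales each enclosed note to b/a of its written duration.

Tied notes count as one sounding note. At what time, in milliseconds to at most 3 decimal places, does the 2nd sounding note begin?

note 2 onset = 3b = 1200.0ms

1. 0.0ms @ 0 + 1200.0ms (3)
2. 1200.0ms @ 3 + 1200.0ms (3)
3. 2400.0ms @ 6 + 600.0ms (3/2)
4. 3000.0ms @ 15/2 + 600.0ms (3/2)
5. 3600.0ms @ 9 + 1200.0ms (3)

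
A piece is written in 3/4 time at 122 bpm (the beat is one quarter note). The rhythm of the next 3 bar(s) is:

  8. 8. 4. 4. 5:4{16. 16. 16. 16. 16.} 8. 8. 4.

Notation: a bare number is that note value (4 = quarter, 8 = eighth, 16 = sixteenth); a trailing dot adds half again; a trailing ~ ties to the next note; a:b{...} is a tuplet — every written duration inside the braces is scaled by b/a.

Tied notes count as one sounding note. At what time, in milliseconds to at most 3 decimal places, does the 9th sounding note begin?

note 9 onset = 57/10b = 2803.279ms

1. 0.0ms @ 0 + 368.852ms (3/4)
2. 368.852ms @ 3/4 + 368.852ms (3/4)
3. 737.705ms @ 3/2 + 737.705ms (3/2)
4. 1475.41ms @ 3 + 737.705ms (3/2)
5. 2213.115ms @ 9/2 + 147.541ms (3/10)
6. 2360.656ms @ 24/5 + 147.541ms (3/10)
7. 2508.197ms @ 51/10 + 147.541ms (3/10)
8. 2655.738ms @ 27/5 + 147.541ms (3/10)
9. 2803.279ms @ 57/10 + 147.541ms (3/10)
10. 2950.82ms @ 6 + 368.852ms (3/4)
11. 3319.672ms @ 27/4 + 368.852ms (3/4)
12. 3688.525ms @ 15/2 + 737.705ms (3/2)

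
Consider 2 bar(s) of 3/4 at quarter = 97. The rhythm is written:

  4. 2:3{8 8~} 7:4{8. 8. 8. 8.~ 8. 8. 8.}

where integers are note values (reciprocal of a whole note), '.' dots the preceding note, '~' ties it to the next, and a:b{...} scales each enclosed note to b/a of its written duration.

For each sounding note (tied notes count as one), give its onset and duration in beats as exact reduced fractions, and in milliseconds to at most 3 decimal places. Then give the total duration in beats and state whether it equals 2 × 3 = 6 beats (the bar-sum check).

1) 0.0ms=0b +927.835ms=3/2b
2) 927.835ms=3/2b +463.918ms=3/4b
3) 1391.753ms=9/4b +729.013ms=33/28b
4) 2120.766ms=24/7b +265.096ms=3/7b
5) 2385.862ms=27/7b +265.096ms=3/7b
6) 2650.957ms=30/7b +530.191ms=6/7b
7) 3181.149ms=36/7b +265.096ms=3/7b
8) 3446.244ms=39/7b +265.096ms=3/7b
Σ=6b of 6 (97bpm 3/4) — PASS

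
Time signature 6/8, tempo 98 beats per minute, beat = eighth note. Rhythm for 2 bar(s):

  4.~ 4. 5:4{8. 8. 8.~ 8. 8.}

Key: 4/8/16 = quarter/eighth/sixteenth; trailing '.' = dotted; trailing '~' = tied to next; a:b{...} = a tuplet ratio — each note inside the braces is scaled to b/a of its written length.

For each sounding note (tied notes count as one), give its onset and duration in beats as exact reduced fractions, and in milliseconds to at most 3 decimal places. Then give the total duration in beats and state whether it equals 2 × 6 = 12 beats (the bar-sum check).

1) 0.0ms=0b +3673.469ms=6b
2) 3673.469ms=6b +734.694ms=6/5b
3) 4408.163ms=36/5b +734.694ms=6/5b
4) 5142.857ms=42/5b +1469.388ms=12/5b
5) 6612.245ms=54/5b +734.694ms=6/5b
Σ=12b of 12 (98bpm 6/8) — PASS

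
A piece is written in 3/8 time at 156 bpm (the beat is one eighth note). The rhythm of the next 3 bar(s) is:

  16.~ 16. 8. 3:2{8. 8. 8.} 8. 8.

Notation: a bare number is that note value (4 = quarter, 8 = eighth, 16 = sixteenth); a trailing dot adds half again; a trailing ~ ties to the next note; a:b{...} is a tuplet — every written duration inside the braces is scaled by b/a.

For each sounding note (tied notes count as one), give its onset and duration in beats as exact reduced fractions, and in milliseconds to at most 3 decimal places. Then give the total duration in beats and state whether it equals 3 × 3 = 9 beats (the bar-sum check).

1) 0.0ms=0b +576.923ms=3/2b
2) 576.923ms=3/2b +576.923ms=3/2b
3) 1153.846ms=3b +384.615ms=1b
4) 1538.462ms=4b +384.615ms=1b
5) 1923.077ms=5b +384.615ms=1b
6) 2307.692ms=6b +576.923ms=3/2b
7) 2884.615ms=15/2b +576.923ms=3/2b
Σ=9b of 9 (156bpm 3/8) — PASS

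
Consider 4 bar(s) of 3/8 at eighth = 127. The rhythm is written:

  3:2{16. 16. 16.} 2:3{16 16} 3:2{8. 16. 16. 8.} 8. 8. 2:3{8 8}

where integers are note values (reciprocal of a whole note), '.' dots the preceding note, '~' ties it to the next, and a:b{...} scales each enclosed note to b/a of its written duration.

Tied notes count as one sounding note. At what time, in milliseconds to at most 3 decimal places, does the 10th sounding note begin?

note 10 onset = 6b = 2834.646ms

1. 0.0ms @ 0 + 236.22ms (1/2)
2. 236.22ms @ 1/2 + 236.22ms (1/2)
3. 472.441ms @ 1 + 236.22ms (1/2)
4. 708.661ms @ 3/2 + 354.331ms (3/4)
5. 1062.992ms @ 9/4 + 354.331ms (3/4)
6. 1417.323ms @ 3 + 472.441ms (1)
7. 1889.764ms @ 4 + 236.22ms (1/2)
8. 2125.984ms @ 9/2 + 236.22ms (1/2)
9. 2362.205ms @ 5 + 472.441ms (1)
10. 2834.646ms @ 6 + 708.661ms (3/2)
11. 3543.307ms @ 15/2 + 708.661ms (3/2)
12. 4251.969ms @ 9 + 708.661ms (3/2)
13. 4960.63ms @ 21/2 + 708.661ms (3/2)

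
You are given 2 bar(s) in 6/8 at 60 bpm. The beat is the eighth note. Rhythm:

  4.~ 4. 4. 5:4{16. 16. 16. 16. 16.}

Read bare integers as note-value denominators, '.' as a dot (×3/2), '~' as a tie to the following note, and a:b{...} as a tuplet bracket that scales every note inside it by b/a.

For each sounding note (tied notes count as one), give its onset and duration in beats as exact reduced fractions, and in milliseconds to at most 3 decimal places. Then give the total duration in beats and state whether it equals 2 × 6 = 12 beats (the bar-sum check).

1) 0.0ms=0b +6000.0ms=6b
2) 6000.0ms=6b +3000.0ms=3b
3) 9000.0ms=9b +600.0ms=3/5b
4) 9600.0ms=48/5b +600.0ms=3/5b
5) 10200.0ms=51/5b +600.0ms=3/5b
6) 10800.0ms=54/5b +600.0ms=3/5b
7) 11400.0ms=57/5b +600.0ms=3/5b
Σ=12b of 12 (60bpm 6/8) — PASS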